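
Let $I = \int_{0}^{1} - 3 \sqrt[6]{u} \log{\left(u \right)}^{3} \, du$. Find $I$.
$\frac{23328}{2401}$

Begin with the known integral
$$J(a) = \int_{0}^{1} - 3 u^{a} \, du = - \frac{3}{a + 1}.$$

Differentiating under the integral sign brings down a factor of $\ln u$:
$$\frac{dJ}{da} = \int_{0}^{1} - 3 u^{a} \log{\left(u \right)} \, du = \frac{3}{\left(a + 1\right)^{2}}.$$

Repeating $3$ times in total — each differentiation brings down another $\ln u$ — gives
$$\frac{d^{3}J}{da^{3}} = \int_{0}^{1} - 3 u^{a} \log{\left(u \right)}^{3} \, du = \frac{18}{\left(a + 1\right)^{4}},$$
and the integrand here is exactly the target integrand, so $I = \frac{18}{\left(a + 1\right)^{4}}$.

Setting $a = \frac{1}{6}$:
$$I = \frac{23328}{2401}.$$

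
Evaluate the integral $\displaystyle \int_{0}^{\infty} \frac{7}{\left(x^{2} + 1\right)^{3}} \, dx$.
$\frac{21 \pi}{16}$

Start from the standard arctangent integral
$$J(a) = \int_{0}^{\infty} \frac{7}{a^{2} + x^{2}} \, dx = \frac{7 \pi}{2 a}.$$

Differentiating under the integral sign with respect to $a$,
$$\frac{dJ}{da} = \int_{0}^{\infty} - \frac{14 a}{\left(a^{2} + x^{2}\right)^{2}} \, dx = - \frac{7 \pi}{2 a^{2}},$$
so $\int_{0}^{\infty} \frac{7}{\left(a^{2} + x^{2}\right)^{2}} \, dx = \frac{7 \pi}{4 a^{3}}$.

Repeating — each differentiation of $1/(x^2+a^2)^j$ produces $-2ja/(x^2+a^2)^{j+1}$ — and dividing through by $-2ja$ at each step yields, after $2$ differentiations in total,
$$\int_{0}^{\infty} \frac{7}{\left(a^{2} + x^{2}\right)^{3}} \, dx = \frac{21 \pi}{16 a^{5}}.$$

Setting $a = 1$:
$$I = \frac{21 \pi}{16}.$$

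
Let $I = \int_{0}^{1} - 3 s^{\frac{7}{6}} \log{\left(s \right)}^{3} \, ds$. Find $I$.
$\frac{23328}{28561}$

Start from the elementary integral
$$J(a) = \int_{0}^{1} - 3 s^{a} \, ds = - \frac{3}{a + 1}.$$

Differentiating under the integral sign brings down a factor of $\ln s$:
$$\frac{dJ}{da} = \int_{0}^{1} - 3 s^{a} \log{\left(s \right)} \, ds = \frac{3}{\left(a + 1\right)^{2}}.$$

Repeating $3$ times in total — each differentiation brings down another $\ln s$ — gives
$$\frac{d^{3}J}{da^{3}} = \int_{0}^{1} - 3 s^{a} \log{\left(s \right)}^{3} \, ds = \frac{18}{\left(a + 1\right)^{4}},$$
and the integrand here is exactly the target integrand, so $I = \frac{18}{\left(a + 1\right)^{4}}$.

Setting $a = \frac{7}{6}$:
$$I = \frac{23328}{28561}.$$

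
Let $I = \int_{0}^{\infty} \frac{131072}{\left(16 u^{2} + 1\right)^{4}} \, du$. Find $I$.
$5120 \pi$

Start from the standard arctangent integral
$$J(a) = \int_{0}^{\infty} \frac{2}{a^{2} + u^{2}} \, du = \frac{\pi}{a}.$$

Differentiating under the integral sign with respect to $a$,
$$\frac{dJ}{da} = \int_{0}^{\infty} - \frac{4 a}{\left(a^{2} + u^{2}\right)^{2}} \, du = - \frac{\pi}{a^{2}},$$
so $\int_{0}^{\infty} \frac{2}{\left(a^{2} + u^{2}\right)^{2}} \, du = \frac{\pi}{2 a^{3}}$.

Repeating — each differentiation of $1/(u^2+a^2)^j$ produces $-2ja/(u^2+a^2)^{j+1}$ — and dividing through by $-2ja$ at each step yields, after $3$ differentiations in total,
$$\int_{0}^{\infty} \frac{2}{\left(a^{2} + u^{2}\right)^{4}} \, du = \frac{5 \pi}{16 a^{7}}.$$

Setting $a = \frac{1}{4}$:
$$I = 5120 \pi.$$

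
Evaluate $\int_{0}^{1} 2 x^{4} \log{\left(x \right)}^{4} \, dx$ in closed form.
$\frac{48}{3125}$

Begin with the known integral
$$J(a) = \int_{0}^{1} 2 x^{a} \, dx = \frac{2}{a + 1}.$$

Differentiating under the integral sign brings down a factor of $\ln x$:
$$\frac{dJ}{da} = \int_{0}^{1} 2 x^{a} \log{\left(x \right)} \, dx = - \frac{2}{\left(a + 1\right)^{2}}.$$

Repeating $4$ times in total — each differentiation brings down another $\ln x$ — gives
$$\frac{d^{4}J}{da^{4}} = \int_{0}^{1} 2 x^{a} \log{\left(x \right)}^{4} \, dx = \frac{48}{\left(a + 1\right)^{5}},$$
and the integrand here is exactly the target integrand, so $I = \frac{48}{\left(a + 1\right)^{5}}$.

Setting $a = 4$:
$$I = \frac{48}{3125}.$$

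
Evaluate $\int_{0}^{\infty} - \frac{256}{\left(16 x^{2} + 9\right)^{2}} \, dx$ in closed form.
$- \frac{16 \pi}{27}$

Start from the standard arctangent integral
$$J(a) = \int_{0}^{\infty} - \frac{1}{a^{2} + x^{2}} \, dx = - \frac{\pi}{2 a}.$$

Differentiating under the integral sign with respect to $a$,
$$\frac{dJ}{da} = \int_{0}^{\infty} \frac{2 a}{\left(a^{2} + x^{2}\right)^{2}} \, dx = \frac{\pi}{2 a^{2}},$$
so $\int_{0}^{\infty} - \frac{1}{\left(a^{2} + x^{2}\right)^{2}} \, dx = - \frac{\pi}{4 a^{3}}$.

Setting $a = \frac{3}{4}$:
$$I = - \frac{16 \pi}{27}.$$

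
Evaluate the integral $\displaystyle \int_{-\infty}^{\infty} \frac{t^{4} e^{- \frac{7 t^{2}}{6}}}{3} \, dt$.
$\frac{9 \sqrt{42} \sqrt{\pi}}{343}$

Consider the simpler parametrised integral
$$J(a) = \int_{-\infty}^{\infty} \frac{e^{- a t^{2}}}{3} \, dt = \frac{\sqrt{\pi}}{3 \sqrt{a}}.$$

Differentiating under the integral sign brings down a factor of $(-t^2)$:
$$\frac{dJ}{da} = \int_{-\infty}^{\infty} - \frac{t^{2} e^{- a t^{2}}}{3} \, dt = - \frac{\sqrt{\pi}}{6 a^{\frac{3}{2}}}.$$

Repeating twice in total — each differentiation brings down another $(-t^2)$ — gives
$$\frac{d^{2}J}{da^{2}} = \int_{-\infty}^{\infty} \frac{t^{4} e^{- a t^{2}}}{3} \, dt = \frac{\sqrt{\pi}}{4 a^{\frac{5}{2}}},$$
and the integrand here is exactly the target integrand, so $I = \frac{\sqrt{\pi}}{4 a^{\frac{5}{2}}}$.

Setting $a = \frac{7}{6}$:
$$I = \frac{9 \sqrt{42} \sqrt{\pi}}{343}.$$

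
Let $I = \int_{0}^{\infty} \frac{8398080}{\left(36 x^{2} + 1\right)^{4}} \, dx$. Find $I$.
$218700 \pi$

Begin with the known result
$$J(a) = \int_{0}^{\infty} \frac{5}{a^{2} + x^{2}} \, dx = \frac{5 \pi}{2 a}.$$

Differentiating under the integral sign with respect to $a$,
$$\frac{dJ}{da} = \int_{0}^{\infty} - \frac{10 a}{\left(a^{2} + x^{2}\right)^{2}} \, dx = - \frac{5 \pi}{2 a^{2}},$$
so $\int_{0}^{\infty} \frac{5}{\left(a^{2} + x^{2}\right)^{2}} \, dx = \frac{5 \pi}{4 a^{3}}$.

Repeating — each differentiation of $1/(x^2+a^2)^j$ produces $-2ja/(x^2+a^2)^{j+1}$ — and dividing through by $-2ja$ at each step yields, after $3$ differentiations in total,
$$\int_{0}^{\infty} \frac{5}{\left(a^{2} + x^{2}\right)^{4}} \, dx = \frac{25 \pi}{32 a^{7}}.$$

Setting $a = \frac{1}{6}$:
$$I = 218700 \pi.$$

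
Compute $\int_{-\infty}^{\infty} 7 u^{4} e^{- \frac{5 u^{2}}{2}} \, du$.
$\frac{21 \sqrt{10} \sqrt{\pi}}{125}$

Start from the elementary integral
$$J(a) = \int_{-\infty}^{\infty} 7 e^{- a u^{2}} \, du = \frac{7 \sqrt{\pi}}{\sqrt{a}}.$$

Differentiating under the integral sign brings down a factor of $(-u^2)$:
$$\frac{dJ}{da} = \int_{-\infty}^{\infty} - 7 u^{2} e^{- a u^{2}} \, du = - \frac{7 \sqrt{\pi}}{2 a^{\frac{3}{2}}}.$$

Repeating twice in total — each differentiation brings down another $(-u^2)$ — gives
$$\frac{d^{2}J}{da^{2}} = \int_{-\infty}^{\infty} 7 u^{4} e^{- a u^{2}} \, du = \frac{21 \sqrt{\pi}}{4 a^{\frac{5}{2}}},$$
and the integrand here is exactly the target integrand, so $I = \frac{21 \sqrt{\pi}}{4 a^{\frac{5}{2}}}$.

Setting $a = \frac{5}{2}$:
$$I = \frac{21 \sqrt{10} \sqrt{\pi}}{125}.$$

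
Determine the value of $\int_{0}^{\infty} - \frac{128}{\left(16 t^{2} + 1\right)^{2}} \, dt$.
$- 8 \pi$

Start from the standard arctangent integral
$$J(a) = \int_{0}^{\infty} - \frac{1}{2 \left(a^{2} + t^{2}\right)} \, dt = - \frac{\pi}{4 a}.$$

Differentiating under the integral sign with respect to $a$,
$$\frac{dJ}{da} = \int_{0}^{\infty} \frac{a}{\left(a^{2} + t^{2}\right)^{2}} \, dt = \frac{\pi}{4 a^{2}},$$
so $\int_{0}^{\infty} - \frac{1}{2 \left(a^{2} + t^{2}\right)^{2}} \, dt = - \frac{\pi}{8 a^{3}}$.

Setting $a = \frac{1}{4}$:
$$I = - 8 \pi.$$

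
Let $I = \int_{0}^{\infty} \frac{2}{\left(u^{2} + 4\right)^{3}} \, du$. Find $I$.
$\frac{3 \pi}{256}$

Begin with the known result
$$J(a) = \int_{0}^{\infty} \frac{2}{a^{2} + u^{2}} \, du = \frac{\pi}{a}.$$

Differentiating under the integral sign with respect to $a$,
$$\frac{dJ}{da} = \int_{0}^{\infty} - \frac{4 a}{\left(a^{2} + u^{2}\right)^{2}} \, du = - \frac{\pi}{a^{2}},$$
so $\int_{0}^{\infty} \frac{2}{\left(a^{2} + u^{2}\right)^{2}} \, du = \frac{\pi}{2 a^{3}}$.

Repeating — each differentiation of $1/(u^2+a^2)^j$ produces $-2ja/(u^2+a^2)^{j+1}$ — and dividing through by $-2ja$ at each step yields, after $2$ differentiations in total,
$$\int_{0}^{\infty} \frac{2}{\left(a^{2} + u^{2}\right)^{3}} \, du = \frac{3 \pi}{8 a^{5}}.$$

Setting $a = 2$:
$$I = \frac{3 \pi}{256}.$$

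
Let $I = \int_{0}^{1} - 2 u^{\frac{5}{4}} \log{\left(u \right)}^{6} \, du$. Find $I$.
$- \frac{2621440}{531441}$

Consider the simpler parametrised integral
$$J(a) = \int_{0}^{1} - 2 u^{a} \, du = - \frac{2}{a + 1}.$$

Differentiating under the integral sign brings down a factor of $\ln u$:
$$\frac{dJ}{da} = \int_{0}^{1} - 2 u^{a} \log{\left(u \right)} \, du = \frac{2}{\left(a + 1\right)^{2}}.$$

Repeating $6$ times in total — each differentiation brings down another $\ln u$ — gives
$$\frac{d^{6}J}{da^{6}} = \int_{0}^{1} - 2 u^{a} \log{\left(u \right)}^{6} \, du = - \frac{1440}{\left(a + 1\right)^{7}},$$
and the integrand here is exactly the target integrand, so $I = - \frac{1440}{\left(a + 1\right)^{7}}$.

Setting $a = \frac{5}{4}$:
$$I = - \frac{2621440}{531441}.$$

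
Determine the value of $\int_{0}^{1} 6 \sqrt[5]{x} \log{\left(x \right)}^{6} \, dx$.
$\frac{390625}{324}$

Consider the simpler parametrised integral
$$J(a) = \int_{0}^{1} 6 x^{a} \, dx = \frac{6}{a + 1}.$$

Differentiating under the integral sign brings down a factor of $\ln x$:
$$\frac{dJ}{da} = \int_{0}^{1} 6 x^{a} \log{\left(x \right)} \, dx = - \frac{6}{\left(a + 1\right)^{2}}.$$

Repeating $6$ times in total — each differentiation brings down another $\ln x$ — gives
$$\frac{d^{6}J}{da^{6}} = \int_{0}^{1} 6 x^{a} \log{\left(x \right)}^{6} \, dx = \frac{4320}{\left(a + 1\right)^{7}},$$
and the integrand here is exactly the target integrand, so $I = \frac{4320}{\left(a + 1\right)^{7}}$.

Setting $a = \frac{1}{5}$:
$$I = \frac{390625}{324}.$$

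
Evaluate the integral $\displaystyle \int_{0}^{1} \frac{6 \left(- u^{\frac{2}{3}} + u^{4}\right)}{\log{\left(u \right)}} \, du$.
$\log{\left(729 \right)}$

Consider the one-parameter family: let $I(a) = \int_{0}^{1} \frac{6 \left(u^{4} - u^{a}\right)}{\log{\left(u \right)}} \, du$.

Since $\dfrac{\partial}{\partial a}\,u^{a} = u^{a} \ln u$, the $\ln u$ in the denominator cancels and
$$\frac{dI}{da} = \int_{0}^{1} -6 u^{a} \, du = -6 \left[\frac{u^{a+1}}{a+1}\right]_0^1 = - \frac{6}{a + 1}.$$

Integrating with respect to $a$ gives $I(a) = \log{\left(\frac{15625}{\left(a + 1\right)^{6}} \right)} + C$.

At $a = 4$ the integrand is identically $0$, so $I(4) = 0$. The closed form gives $0$, hence $C = 0$.

Setting $a = \frac{2}{3}$:
$$I = \log{\left(729 \right)}.$$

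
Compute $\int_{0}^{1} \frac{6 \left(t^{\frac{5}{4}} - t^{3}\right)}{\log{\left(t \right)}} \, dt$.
$- \log{\left(\frac{16777216}{531441} \right)}$

Consider the one-parameter family: let $I(a) = \int_{0}^{1} \frac{6 \left(t^{\frac{5}{4}} - t^{a}\right)}{\log{\left(t \right)}} \, dt$.

Since $\dfrac{\partial}{\partial a}\,t^{a} = t^{a} \ln t$, the $\ln t$ in the denominator cancels and
$$\frac{dI}{da} = \int_{0}^{1} -6 t^{a} \, dt = -6 \left[\frac{t^{a+1}}{a+1}\right]_0^1 = - \frac{6}{a + 1}.$$

Integrating with respect to $a$ gives $I(a) = - \log{\left(\frac{4096 \left(a + 1\right)^{6}}{531441} \right)} + C$.

At $a = \frac{5}{4}$ the integrand is identically $0$, so $I(\frac{5}{4}) = 0$. The closed form gives $0$, hence $C = 0$.

Setting $a = 3$:
$$I = - \log{\left(\frac{16777216}{531441} \right)}.$$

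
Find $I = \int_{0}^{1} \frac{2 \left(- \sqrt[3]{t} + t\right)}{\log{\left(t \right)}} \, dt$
$\log{\left(\frac{9}{4} \right)}$

Consider the one-parameter family: let $I(a) = \int_{0}^{1} \frac{2 \left(- \sqrt[3]{t} + t^{a}\right)}{\log{\left(t \right)}} \, dt$.

Since $\dfrac{\partial}{\partial a}\,t^{a} = t^{a} \ln t$, the $\ln t$ in the denominator cancels and
$$\frac{dI}{da} = \int_{0}^{1} 2 t^{a} \, dt = 2 \left[\frac{t^{a+1}}{a+1}\right]_0^1 = \frac{2}{a + 1}.$$

Integrating with respect to $a$ gives $I(a) = \log{\left(\frac{9 \left(a + 1\right)^{2}}{16} \right)} + C$.

At $a = \frac{1}{3}$ the integrand is identically $0$, so $I(\frac{1}{3}) = 0$. The closed form gives $0$, hence $C = 0$.

Setting $a = 1$:
$$I = \log{\left(\frac{9}{4} \right)}.$$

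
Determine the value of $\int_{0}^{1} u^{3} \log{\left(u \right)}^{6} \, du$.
$\frac{45}{1024}$

Begin with the known integral
$$J(a) = \int_{0}^{1} u^{a} \, du = \frac{1}{a + 1}.$$

Differentiating under the integral sign brings down a factor of $\ln u$:
$$\frac{dJ}{da} = \int_{0}^{1} u^{a} \log{\left(u \right)} \, du = - \frac{1}{\left(a + 1\right)^{2}}.$$

Repeating $6$ times in total — each differentiation brings down another $\ln u$ — gives
$$\frac{d^{6}J}{da^{6}} = \int_{0}^{1} u^{a} \log{\left(u \right)}^{6} \, du = \frac{720}{\left(a + 1\right)^{7}},$$
and the integrand here is exactly the target integrand, so $I = \frac{720}{\left(a + 1\right)^{7}}$.

Setting $a = 3$:
$$I = \frac{45}{1024}.$$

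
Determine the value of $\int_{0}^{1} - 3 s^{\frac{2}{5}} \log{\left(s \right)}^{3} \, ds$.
$\frac{11250}{2401}$

Consider the simpler parametrised integral
$$J(a) = \int_{0}^{1} - 3 s^{a} \, ds = - \frac{3}{a + 1}.$$

Differentiating under the integral sign brings down a factor of $\ln s$:
$$\frac{dJ}{da} = \int_{0}^{1} - 3 s^{a} \log{\left(s \right)} \, ds = \frac{3}{\left(a + 1\right)^{2}}.$$

Repeating $3$ times in total — each differentiation brings down another $\ln s$ — gives
$$\frac{d^{3}J}{da^{3}} = \int_{0}^{1} - 3 s^{a} \log{\left(s \right)}^{3} \, ds = \frac{18}{\left(a + 1\right)^{4}},$$
and the integrand here is exactly the target integrand, so $I = \frac{18}{\left(a + 1\right)^{4}}$.

Setting $a = \frac{2}{5}$:
$$I = \frac{11250}{2401}.$$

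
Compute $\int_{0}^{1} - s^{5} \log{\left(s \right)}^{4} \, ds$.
$- \frac{1}{324}$

Begin with the known integral
$$J(a) = \int_{0}^{1} - s^{a} \, ds = - \frac{1}{a + 1}.$$

Differentiating under the integral sign brings down a factor of $\ln s$:
$$\frac{dJ}{da} = \int_{0}^{1} - s^{a} \log{\left(s \right)} \, ds = \frac{1}{\left(a + 1\right)^{2}}.$$

Repeating $4$ times in total — each differentiation brings down another $\ln s$ — gives
$$\frac{d^{4}J}{da^{4}} = \int_{0}^{1} - s^{a} \log{\left(s \right)}^{4} \, ds = - \frac{24}{\left(a + 1\right)^{5}},$$
and the integrand here is exactly the target integrand, so $I = - \frac{24}{\left(a + 1\right)^{5}}$.

Setting $a = 5$:
$$I = - \frac{1}{324}.$$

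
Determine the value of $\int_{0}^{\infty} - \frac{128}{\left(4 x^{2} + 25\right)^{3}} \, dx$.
$- \frac{12 \pi}{3125}$

Recall the elementary integral
$$J(a) = \int_{0}^{\infty} - \frac{2}{a^{2} + x^{2}} \, dx = - \frac{\pi}{a}.$$

Differentiating under the integral sign with respect to $a$,
$$\frac{dJ}{da} = \int_{0}^{\infty} \frac{4 a}{\left(a^{2} + x^{2}\right)^{2}} \, dx = \frac{\pi}{a^{2}},$$
so $\int_{0}^{\infty} - \frac{2}{\left(a^{2} + x^{2}\right)^{2}} \, dx = - \frac{\pi}{2 a^{3}}$.

Repeating — each differentiation of $1/(x^2+a^2)^j$ produces $-2ja/(x^2+a^2)^{j+1}$ — and dividing through by $-2ja$ at each step yields, after $2$ differentiations in total,
$$\int_{0}^{\infty} - \frac{2}{\left(a^{2} + x^{2}\right)^{3}} \, dx = - \frac{3 \pi}{8 a^{5}}.$$

Setting $a = \frac{5}{2}$:
$$I = - \frac{12 \pi}{3125}.$$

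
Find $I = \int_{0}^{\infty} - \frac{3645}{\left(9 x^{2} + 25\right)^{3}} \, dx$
$- \frac{729 \pi}{10000}$

Start from the standard arctangent integral
$$J(a) = \int_{0}^{\infty} - \frac{5}{a^{2} + x^{2}} \, dx = - \frac{5 \pi}{2 a}.$$

Differentiating under the integral sign with respect to $a$,
$$\frac{dJ}{da} = \int_{0}^{\infty} \frac{10 a}{\left(a^{2} + x^{2}\right)^{2}} \, dx = \frac{5 \pi}{2 a^{2}},$$
so $\int_{0}^{\infty} - \frac{5}{\left(a^{2} + x^{2}\right)^{2}} \, dx = - \frac{5 \pi}{4 a^{3}}$.

Repeating — each differentiation of $1/(x^2+a^2)^j$ produces $-2ja/(x^2+a^2)^{j+1}$ — and dividing through by $-2ja$ at each step yields, after $2$ differentiations in total,
$$\int_{0}^{\infty} - \frac{5}{\left(a^{2} + x^{2}\right)^{3}} \, dx = - \frac{15 \pi}{16 a^{5}}.$$

Setting $a = \frac{5}{3}$:
$$I = - \frac{729 \pi}{10000}.$$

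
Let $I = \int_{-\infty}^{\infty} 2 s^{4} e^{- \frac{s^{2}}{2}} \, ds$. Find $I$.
$6 \sqrt{2} \sqrt{\pi}$

Begin with the known integral
$$J(a) = \int_{-\infty}^{\infty} 2 e^{- a s^{2}} \, ds = \frac{2 \sqrt{\pi}}{\sqrt{a}}.$$

Differentiating under the integral sign brings down a factor of $(-s^2)$:
$$\frac{dJ}{da} = \int_{-\infty}^{\infty} - 2 s^{2} e^{- a s^{2}} \, ds = - \frac{\sqrt{\pi}}{a^{\frac{3}{2}}}.$$

Repeating twice in total — each differentiation brings down another $(-s^2)$ — gives
$$\frac{d^{2}J}{da^{2}} = \int_{-\infty}^{\infty} 2 s^{4} e^{- a s^{2}} \, ds = \frac{3 \sqrt{\pi}}{2 a^{\frac{5}{2}}},$$
and the integrand here is exactly the target integrand, so $I = \frac{3 \sqrt{\pi}}{2 a^{\frac{5}{2}}}$.

Setting $a = \frac{1}{2}$:
$$I = 6 \sqrt{2} \sqrt{\pi}.$$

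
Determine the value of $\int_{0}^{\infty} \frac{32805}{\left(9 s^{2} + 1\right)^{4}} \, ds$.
$\frac{54675 \pi}{32}$

Recall the elementary integral
$$J(a) = \int_{0}^{\infty} \frac{5}{a^{2} + s^{2}} \, ds = \frac{5 \pi}{2 a}.$$

Differentiating under the integral sign with respect to $a$,
$$\frac{dJ}{da} = \int_{0}^{\infty} - \frac{10 a}{\left(a^{2} + s^{2}\right)^{2}} \, ds = - \frac{5 \pi}{2 a^{2}},$$
so $\int_{0}^{\infty} \frac{5}{\left(a^{2} + s^{2}\right)^{2}} \, ds = \frac{5 \pi}{4 a^{3}}$.

Repeating — each differentiation of $1/(s^2+a^2)^j$ produces $-2ja/(s^2+a^2)^{j+1}$ — and dividing through by $-2ja$ at each step yields, after $3$ differentiations in total,
$$\int_{0}^{\infty} \frac{5}{\left(a^{2} + s^{2}\right)^{4}} \, ds = \frac{25 \pi}{32 a^{7}}.$$

Setting $a = \frac{1}{3}$:
$$I = \frac{54675 \pi}{32}.$$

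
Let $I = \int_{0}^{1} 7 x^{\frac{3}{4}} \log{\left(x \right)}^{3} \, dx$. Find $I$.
$- \frac{1536}{343}$

Start from the elementary integral
$$J(a) = \int_{0}^{1} 7 x^{a} \, dx = \frac{7}{a + 1}.$$

Differentiating under the integral sign brings down a factor of $\ln x$:
$$\frac{dJ}{da} = \int_{0}^{1} 7 x^{a} \log{\left(x \right)} \, dx = - \frac{7}{\left(a + 1\right)^{2}}.$$

Repeating $3$ times in total — each differentiation brings down another $\ln x$ — gives
$$\frac{d^{3}J}{da^{3}} = \int_{0}^{1} 7 x^{a} \log{\left(x \right)}^{3} \, dx = - \frac{42}{\left(a + 1\right)^{4}},$$
and the integrand here is exactly the target integrand, so $I = - \frac{42}{\left(a + 1\right)^{4}}$.

Setting $a = \frac{3}{4}$:
$$I = - \frac{1536}{343}.$$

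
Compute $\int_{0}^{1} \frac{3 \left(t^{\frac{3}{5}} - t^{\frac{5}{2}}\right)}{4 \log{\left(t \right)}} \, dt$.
$- \log{\left(\frac{35^{\frac{3}{4}}}{8} \right)}$

Replace the exponent $\frac{5}{2}$ by a parameter $a$: let $I(a) = \int_{0}^{1} \frac{3 \left(t^{\frac{3}{5}} - t^{a}\right)}{4 \log{\left(t \right)}} \, dt$.

Since $\dfrac{\partial}{\partial a}\,t^{a} = t^{a} \ln t$, the $\ln t$ in the denominator cancels and
$$\frac{dI}{da} = \int_{0}^{1} - \frac{3}{4} t^{a} \, dt = - \frac{3}{4} \left[\frac{t^{a+1}}{a+1}\right]_0^1 = - \frac{3}{4 a + 4}.$$

Integrating with respect to $a$ gives $I(a) = - \log{\left(\frac{10^{\frac{3}{4}} \left(a + 1\right)^{\frac{3}{4}}}{8} \right)} + C$.

At $a = \frac{3}{5}$ the integrand is identically $0$, so $I(\frac{3}{5}) = 0$. The closed form gives $0$, hence $C = 0$.

Setting $a = \frac{5}{2}$:
$$I = - \log{\left(\frac{35^{\frac{3}{4}}}{8} \right)}.$$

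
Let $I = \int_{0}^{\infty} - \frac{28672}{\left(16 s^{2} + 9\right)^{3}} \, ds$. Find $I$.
$- \frac{448 \pi}{81}$

Begin with the known result
$$J(a) = \int_{0}^{\infty} - \frac{7}{a^{2} + s^{2}} \, ds = - \frac{7 \pi}{2 a}.$$

Differentiating under the integral sign with respect to $a$,
$$\frac{dJ}{da} = \int_{0}^{\infty} \frac{14 a}{\left(a^{2} + s^{2}\right)^{2}} \, ds = \frac{7 \pi}{2 a^{2}},$$
so $\int_{0}^{\infty} - \frac{7}{\left(a^{2} + s^{2}\right)^{2}} \, ds = - \frac{7 \pi}{4 a^{3}}$.

Repeating — each differentiation of $1/(s^2+a^2)^j$ produces $-2ja/(s^2+a^2)^{j+1}$ — and dividing through by $-2ja$ at each step yields, after $2$ differentiations in total,
$$\int_{0}^{\infty} - \frac{7}{\left(a^{2} + s^{2}\right)^{3}} \, ds = - \frac{21 \pi}{16 a^{5}}.$$

Setting $a = \frac{3}{4}$:
$$I = - \frac{448 \pi}{81}.$$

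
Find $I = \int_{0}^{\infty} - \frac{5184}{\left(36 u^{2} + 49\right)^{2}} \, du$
$- \frac{216 \pi}{343}$

Recall the elementary integral
$$J(a) = \int_{0}^{\infty} - \frac{4}{a^{2} + u^{2}} \, du = - \frac{2 \pi}{a}.$$

Differentiating under the integral sign with respect to $a$,
$$\frac{dJ}{da} = \int_{0}^{\infty} \frac{8 a}{\left(a^{2} + u^{2}\right)^{2}} \, du = \frac{2 \pi}{a^{2}},$$
so $\int_{0}^{\infty} - \frac{4}{\left(a^{2} + u^{2}\right)^{2}} \, du = - \frac{\pi}{a^{3}}$.

Setting $a = \frac{7}{6}$:
$$I = - \frac{216 \pi}{343}.$$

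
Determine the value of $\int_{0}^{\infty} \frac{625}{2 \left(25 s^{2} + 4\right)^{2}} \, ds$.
$\frac{125 \pi}{64}$

Recall the elementary integral
$$J(a) = \int_{0}^{\infty} \frac{1}{2 \left(a^{2} + s^{2}\right)} \, ds = \frac{\pi}{4 a}.$$

Differentiating under the integral sign with respect to $a$,
$$\frac{dJ}{da} = \int_{0}^{\infty} - \frac{a}{\left(a^{2} + s^{2}\right)^{2}} \, ds = - \frac{\pi}{4 a^{2}},$$
so $\int_{0}^{\infty} \frac{1}{2 \left(a^{2} + s^{2}\right)^{2}} \, ds = \frac{\pi}{8 a^{3}}$.

Setting $a = \frac{2}{5}$:
$$I = \frac{125 \pi}{64}.$$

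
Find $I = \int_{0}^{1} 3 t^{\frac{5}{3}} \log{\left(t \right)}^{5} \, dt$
$- \frac{32805}{32768}$

Start from the elementary integral
$$J(a) = \int_{0}^{1} 3 t^{a} \, dt = \frac{3}{a + 1}.$$

Differentiating under the integral sign brings down a factor of $\ln t$:
$$\frac{dJ}{da} = \int_{0}^{1} 3 t^{a} \log{\left(t \right)} \, dt = - \frac{3}{\left(a + 1\right)^{2}}.$$

Repeating $5$ times in total — each differentiation brings down another $\ln t$ — gives
$$\frac{d^{5}J}{da^{5}} = \int_{0}^{1} 3 t^{a} \log{\left(t \right)}^{5} \, dt = - \frac{360}{\left(a + 1\right)^{6}},$$
and the integrand here is exactly the target integrand, so $I = - \frac{360}{\left(a + 1\right)^{6}}$.

Setting $a = \frac{5}{3}$:
$$I = - \frac{32805}{32768}.$$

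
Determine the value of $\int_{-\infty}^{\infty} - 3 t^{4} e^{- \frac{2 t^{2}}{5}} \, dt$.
$- \frac{225 \sqrt{10} \sqrt{\pi}}{32}$

Begin with the known integral
$$J(a) = \int_{-\infty}^{\infty} - 3 e^{- a t^{2}} \, dt = - \frac{3 \sqrt{\pi}}{\sqrt{a}}.$$

Differentiating under the integral sign brings down a factor of $(-t^2)$:
$$\frac{dJ}{da} = \int_{-\infty}^{\infty} 3 t^{2} e^{- a t^{2}} \, dt = \frac{3 \sqrt{\pi}}{2 a^{\frac{3}{2}}}.$$

Repeating twice in total — each differentiation brings down another $(-t^2)$ — gives
$$\frac{d^{2}J}{da^{2}} = \int_{-\infty}^{\infty} - 3 t^{4} e^{- a t^{2}} \, dt = - \frac{9 \sqrt{\pi}}{4 a^{\frac{5}{2}}},$$
and the integrand here is exactly the target integrand, so $I = - \frac{9 \sqrt{\pi}}{4 a^{\frac{5}{2}}}$.

Setting $a = \frac{2}{5}$:
$$I = - \frac{225 \sqrt{10} \sqrt{\pi}}{32}.$$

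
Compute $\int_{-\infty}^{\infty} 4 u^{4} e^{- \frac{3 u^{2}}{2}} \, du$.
$\frac{4 \sqrt{6} \sqrt{\pi}}{9}$

Consider the simpler parametrised integral
$$J(a) = \int_{-\infty}^{\infty} 4 e^{- a u^{2}} \, du = \frac{4 \sqrt{\pi}}{\sqrt{a}}.$$

Differentiating under the integral sign brings down a factor of $(-u^2)$:
$$\frac{dJ}{da} = \int_{-\infty}^{\infty} - 4 u^{2} e^{- a u^{2}} \, du = - \frac{2 \sqrt{\pi}}{a^{\frac{3}{2}}}.$$

Repeating twice in total — each differentiation brings down another $(-u^2)$ — gives
$$\frac{d^{2}J}{da^{2}} = \int_{-\infty}^{\infty} 4 u^{4} e^{- a u^{2}} \, du = \frac{3 \sqrt{\pi}}{a^{\frac{5}{2}}},$$
and the integrand here is exactly the target integrand, so $I = \frac{3 \sqrt{\pi}}{a^{\frac{5}{2}}}$.

Setting $a = \frac{3}{2}$:
$$I = \frac{4 \sqrt{6} \sqrt{\pi}}{9}.$$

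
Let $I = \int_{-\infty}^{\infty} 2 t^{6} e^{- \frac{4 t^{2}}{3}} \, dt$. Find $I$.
$\frac{405 \sqrt{3} \sqrt{\pi}}{512}$

Start from the elementary integral
$$J(a) = \int_{-\infty}^{\infty} 2 e^{- a t^{2}} \, dt = \frac{2 \sqrt{\pi}}{\sqrt{a}}.$$

Differentiating under the integral sign brings down a factor of $(-t^2)$:
$$\frac{dJ}{da} = \int_{-\infty}^{\infty} - 2 t^{2} e^{- a t^{2}} \, dt = - \frac{\sqrt{\pi}}{a^{\frac{3}{2}}}.$$

Repeating $3$ times in total — each differentiation brings down another $(-t^2)$ — gives
$$\frac{d^{3}J}{da^{3}} = \int_{-\infty}^{\infty} - 2 t^{6} e^{- a t^{2}} \, dt = - \frac{15 \sqrt{\pi}}{4 a^{\frac{7}{2}}},$$
and the integrand here is $(-1)^{3}$ times the target integrand, so $I = (-1)^{3}\,\frac{d^{3}J}{da^{3}} = \frac{15 \sqrt{\pi}}{4 a^{\frac{7}{2}}}$.

Setting $a = \frac{4}{3}$:
$$I = \frac{405 \sqrt{3} \sqrt{\pi}}{512}.$$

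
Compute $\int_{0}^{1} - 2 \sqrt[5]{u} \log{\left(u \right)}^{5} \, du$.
$\frac{78125}{972}$

Consider the simpler parametrised integral
$$J(a) = \int_{0}^{1} - 2 u^{a} \, du = - \frac{2}{a + 1}.$$

Differentiating under the integral sign brings down a factor of $\ln u$:
$$\frac{dJ}{da} = \int_{0}^{1} - 2 u^{a} \log{\left(u \right)} \, du = \frac{2}{\left(a + 1\right)^{2}}.$$

Repeating $5$ times in total — each differentiation brings down another $\ln u$ — gives
$$\frac{d^{5}J}{da^{5}} = \int_{0}^{1} - 2 u^{a} \log{\left(u \right)}^{5} \, du = \frac{240}{\left(a + 1\right)^{6}},$$
and the integrand here is exactly the target integrand, so $I = \frac{240}{\left(a + 1\right)^{6}}$.

Setting $a = \frac{1}{5}$:
$$I = \frac{78125}{972}.$$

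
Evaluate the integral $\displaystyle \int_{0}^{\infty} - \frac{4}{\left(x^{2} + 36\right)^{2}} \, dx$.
$- \frac{\pi}{216}$

Start from the standard arctangent integral
$$J(a) = \int_{0}^{\infty} - \frac{4}{a^{2} + x^{2}} \, dx = - \frac{2 \pi}{a}.$$

Differentiating under the integral sign with respect to $a$,
$$\frac{dJ}{da} = \int_{0}^{\infty} \frac{8 a}{\left(a^{2} + x^{2}\right)^{2}} \, dx = \frac{2 \pi}{a^{2}},$$
so $\int_{0}^{\infty} - \frac{4}{\left(a^{2} + x^{2}\right)^{2}} \, dx = - \frac{\pi}{a^{3}}$.

Setting $a = 6$:
$$I = - \frac{\pi}{216}.$$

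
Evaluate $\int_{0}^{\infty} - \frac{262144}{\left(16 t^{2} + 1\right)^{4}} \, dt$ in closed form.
$- 10240 \pi$

Begin with the known result
$$J(a) = \int_{0}^{\infty} - \frac{4}{a^{2} + t^{2}} \, dt = - \frac{2 \pi}{a}.$$

Differentiating under the integral sign with respect to $a$,
$$\frac{dJ}{da} = \int_{0}^{\infty} \frac{8 a}{\left(a^{2} + t^{2}\right)^{2}} \, dt = \frac{2 \pi}{a^{2}},$$
so $\int_{0}^{\infty} - \frac{4}{\left(a^{2} + t^{2}\right)^{2}} \, dt = - \frac{\pi}{a^{3}}$.

Repeating — each differentiation of $1/(t^2+a^2)^j$ produces $-2ja/(t^2+a^2)^{j+1}$ — and dividing through by $-2ja$ at each step yields, after $3$ differentiations in total,
$$\int_{0}^{\infty} - \frac{4}{\left(a^{2} + t^{2}\right)^{4}} \, dt = - \frac{5 \pi}{8 a^{7}}.$$

Setting $a = \frac{1}{4}$:
$$I = - 10240 \pi.$$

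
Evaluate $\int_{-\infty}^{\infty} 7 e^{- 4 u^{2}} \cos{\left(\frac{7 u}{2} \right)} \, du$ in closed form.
$\frac{7 \sqrt{\pi}}{2 e^{\frac{49}{64}}}$

Treat the cosine frequency as a parameter and define $I(b) = \int_{-\infty}^{\infty} 7 e^{- 4 u^{2}} \cos{\left(b u \right)} \, du$.

Differentiating under the integral sign,
$$I'(b) = \int_{-\infty}^{\infty} - 7 u e^{- 4 u^{2}} \sin{\left(b u \right)} \, du.$$

Integrate $\int_{-\infty}^{\infty} u \sin(b u)\, e^{- 4 u^{2}}\, du$ by parts with $w = \sin(b u)$ and $dv = u\, e^{- 4 u^{2}}\, du$, giving $v = - \frac{e^{- 4 u^{2}}}{8}$. The boundary term vanishes and
$$\int_{-\infty}^{\infty} u \sin(b u)\, e^{- 4 u^{2}}\, du = \frac{b}{8} \int_{-\infty}^{\infty} \cos(b u)\, e^{- 4 u^{2}}\, du,$$
so $I'(b) = - \frac{b}{8}\, I(b)$.

This is a separable first-order ODE; solving with the initial condition $I(0) = \int_{-\infty}^{\infty} 7 e^{- 4 u^{2}}\,du = \frac{7 \sqrt{\pi}}{2}$ gives
$$I(b) = \frac{7 \sqrt{\pi} e^{- \frac{b^{2}}{16}}}{2}.$$

Setting $b = \frac{7}{2}$:
$$I = \frac{7 \sqrt{\pi}}{2 e^{\frac{49}{64}}}.$$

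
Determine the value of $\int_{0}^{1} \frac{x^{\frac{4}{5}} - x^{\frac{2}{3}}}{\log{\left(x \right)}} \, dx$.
$- \log{\left(\frac{25}{27} \right)}$

Replace the exponent $\frac{2}{3}$ by a parameter $a$: let $I(a) = \int_{0}^{1} \frac{x^{\frac{4}{5}} - x^{a}}{\log{\left(x \right)}} \, dx$.

Since $\dfrac{\partial}{\partial a}\,x^{a} = x^{a} \ln x$, the $\ln x$ in the denominator cancels and
$$\frac{dI}{da} = \int_{0}^{1} -1 x^{a} \, dx = -1 \left[\frac{x^{a+1}}{a+1}\right]_0^1 = - \frac{1}{a + 1}.$$

Integrating with respect to $a$ gives $I(a) = - \log{\left(\frac{5 a}{9} + \frac{5}{9} \right)} + C$.

At $a = \frac{4}{5}$ the integrand is identically $0$, so $I(\frac{4}{5}) = 0$. The closed form gives $0$, hence $C = 0$.

Setting $a = \frac{2}{3}$:
$$I = - \log{\left(\frac{25}{27} \right)}.$$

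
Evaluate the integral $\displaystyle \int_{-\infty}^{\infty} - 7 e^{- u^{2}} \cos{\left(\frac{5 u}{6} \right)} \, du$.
$- \frac{7 \sqrt{\pi}}{e^{\frac{25}{144}}}$

Treat the cosine frequency as a parameter and define $I(b) = \int_{-\infty}^{\infty} - 7 e^{- u^{2}} \cos{\left(b u \right)} \, du$.

Differentiating under the integral sign,
$$I'(b) = \int_{-\infty}^{\infty} 7 u e^{- u^{2}} \sin{\left(b u \right)} \, du.$$

Integrate $\int_{-\infty}^{\infty} u \sin(b u)\, e^{- u^{2}}\, du$ by parts with $w = \sin(b u)$ and $dv = u\, e^{- u^{2}}\, du$, giving $v = - \frac{e^{- u^{2}}}{2}$. The boundary term vanishes and
$$\int_{-\infty}^{\infty} u \sin(b u)\, e^{- u^{2}}\, du = \frac{b}{2} \int_{-\infty}^{\infty} \cos(b u)\, e^{- u^{2}}\, du,$$
so $I'(b) = - \frac{b}{2}\, I(b)$.

This is a separable first-order ODE; solving with the initial condition $I(0) = \int_{-\infty}^{\infty} - 7 e^{- u^{2}}\,du = - 7 \sqrt{\pi}$ gives
$$I(b) = - 7 \sqrt{\pi} e^{- \frac{b^{2}}{4}}.$$

Setting $b = \frac{5}{6}$:
$$I = - \frac{7 \sqrt{\pi}}{e^{\frac{25}{144}}}.$$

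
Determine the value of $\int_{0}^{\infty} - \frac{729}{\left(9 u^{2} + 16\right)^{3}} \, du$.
$- \frac{729 \pi}{16384}$

Start from the standard arctangent integral
$$J(a) = \int_{0}^{\infty} - \frac{1}{a^{2} + u^{2}} \, du = - \frac{\pi}{2 a}.$$

Differentiating under the integral sign with respect to $a$,
$$\frac{dJ}{da} = \int_{0}^{\infty} \frac{2 a}{\left(a^{2} + u^{2}\right)^{2}} \, du = \frac{\pi}{2 a^{2}},$$
so $\int_{0}^{\infty} - \frac{1}{\left(a^{2} + u^{2}\right)^{2}} \, du = - \frac{\pi}{4 a^{3}}$.

Repeating — each differentiation of $1/(u^2+a^2)^j$ produces $-2ja/(u^2+a^2)^{j+1}$ — and dividing through by $-2ja$ at each step yields, after $2$ differentiations in total,
$$\int_{0}^{\infty} - \frac{1}{\left(a^{2} + u^{2}\right)^{3}} \, du = - \frac{3 \pi}{16 a^{5}}.$$

Setting $a = \frac{4}{3}$:
$$I = - \frac{729 \pi}{16384}.$$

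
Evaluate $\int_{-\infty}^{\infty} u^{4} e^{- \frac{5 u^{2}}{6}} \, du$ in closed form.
$\frac{27 \sqrt{30} \sqrt{\pi}}{125}$

Begin with the known integral
$$J(a) = \int_{-\infty}^{\infty} e^{- a u^{2}} \, du = \frac{\sqrt{\pi}}{\sqrt{a}}.$$

Differentiating under the integral sign brings down a factor of $(-u^2)$:
$$\frac{dJ}{da} = \int_{-\infty}^{\infty} - u^{2} e^{- a u^{2}} \, du = - \frac{\sqrt{\pi}}{2 a^{\frac{3}{2}}}.$$

Repeating twice in total — each differentiation brings down another $(-u^2)$ — gives
$$\frac{d^{2}J}{da^{2}} = \int_{-\infty}^{\infty} u^{4} e^{- a u^{2}} \, du = \frac{3 \sqrt{\pi}}{4 a^{\frac{5}{2}}},$$
and the integrand here is exactly the target integrand, so $I = \frac{3 \sqrt{\pi}}{4 a^{\frac{5}{2}}}$.

Setting $a = \frac{5}{6}$:
$$I = \frac{27 \sqrt{30} \sqrt{\pi}}{125}.$$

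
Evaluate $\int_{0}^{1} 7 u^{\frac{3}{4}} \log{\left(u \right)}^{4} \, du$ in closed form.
$\frac{24576}{2401}$

Consider the simpler parametrised integral
$$J(a) = \int_{0}^{1} 7 u^{a} \, du = \frac{7}{a + 1}.$$

Differentiating under the integral sign brings down a factor of $\ln u$:
$$\frac{dJ}{da} = \int_{0}^{1} 7 u^{a} \log{\left(u \right)} \, du = - \frac{7}{\left(a + 1\right)^{2}}.$$

Repeating $4$ times in total — each differentiation brings down another $\ln u$ — gives
$$\frac{d^{4}J}{da^{4}} = \int_{0}^{1} 7 u^{a} \log{\left(u \right)}^{4} \, du = \frac{168}{\left(a + 1\right)^{5}},$$
and the integrand here is exactly the target integrand, so $I = \frac{168}{\left(a + 1\right)^{5}}$.

Setting $a = \frac{3}{4}$:
$$I = \frac{24576}{2401}.$$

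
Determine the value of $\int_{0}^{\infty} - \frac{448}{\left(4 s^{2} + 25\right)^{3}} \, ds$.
$- \frac{42 \pi}{3125}$

Begin with the known result
$$J(a) = \int_{0}^{\infty} - \frac{7}{a^{2} + s^{2}} \, ds = - \frac{7 \pi}{2 a}.$$

Differentiating under the integral sign with respect to $a$,
$$\frac{dJ}{da} = \int_{0}^{\infty} \frac{14 a}{\left(a^{2} + s^{2}\right)^{2}} \, ds = \frac{7 \pi}{2 a^{2}},$$
so $\int_{0}^{\infty} - \frac{7}{\left(a^{2} + s^{2}\right)^{2}} \, ds = - \frac{7 \pi}{4 a^{3}}$.

Repeating — each differentiation of $1/(s^2+a^2)^j$ produces $-2ja/(s^2+a^2)^{j+1}$ — and dividing through by $-2ja$ at each step yields, after $2$ differentiations in total,
$$\int_{0}^{\infty} - \frac{7}{\left(a^{2} + s^{2}\right)^{3}} \, ds = - \frac{21 \pi}{16 a^{5}}.$$

Setting $a = \frac{5}{2}$:
$$I = - \frac{42 \pi}{3125}.$$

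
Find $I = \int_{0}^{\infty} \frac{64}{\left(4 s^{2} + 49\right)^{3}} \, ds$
$\frac{6 \pi}{16807}$

Recall the elementary integral
$$J(a) = \int_{0}^{\infty} \frac{1}{a^{2} + s^{2}} \, ds = \frac{\pi}{2 a}.$$

Differentiating under the integral sign with respect to $a$,
$$\frac{dJ}{da} = \int_{0}^{\infty} - \frac{2 a}{\left(a^{2} + s^{2}\right)^{2}} \, ds = - \frac{\pi}{2 a^{2}},$$
so $\int_{0}^{\infty} \frac{1}{\left(a^{2} + s^{2}\right)^{2}} \, ds = \frac{\pi}{4 a^{3}}$.

Repeating — each differentiation of $1/(s^2+a^2)^j$ produces $-2ja/(s^2+a^2)^{j+1}$ — and dividing through by $-2ja$ at each step yields, after $2$ differentiations in total,
$$\int_{0}^{\infty} \frac{1}{\left(a^{2} + s^{2}\right)^{3}} \, ds = \frac{3 \pi}{16 a^{5}}.$$

Setting $a = \frac{7}{2}$:
$$I = \frac{6 \pi}{16807}.$$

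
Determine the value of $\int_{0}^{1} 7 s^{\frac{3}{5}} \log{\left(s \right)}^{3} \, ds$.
$- \frac{13125}{2048}$

Consider the simpler parametrised integral
$$J(a) = \int_{0}^{1} 7 s^{a} \, ds = \frac{7}{a + 1}.$$

Differentiating under the integral sign brings down a factor of $\ln s$:
$$\frac{dJ}{da} = \int_{0}^{1} 7 s^{a} \log{\left(s \right)} \, ds = - \frac{7}{\left(a + 1\right)^{2}}.$$

Repeating $3$ times in total — each differentiation brings down another $\ln s$ — gives
$$\frac{d^{3}J}{da^{3}} = \int_{0}^{1} 7 s^{a} \log{\left(s \right)}^{3} \, ds = - \frac{42}{\left(a + 1\right)^{4}},$$
and the integrand here is exactly the target integrand, so $I = - \frac{42}{\left(a + 1\right)^{4}}$.

Setting $a = \frac{3}{5}$:
$$I = - \frac{13125}{2048}.$$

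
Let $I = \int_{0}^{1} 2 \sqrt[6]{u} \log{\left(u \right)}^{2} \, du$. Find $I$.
$\frac{864}{343}$

Begin with the known integral
$$J(a) = \int_{0}^{1} 2 u^{a} \, du = \frac{2}{a + 1}.$$

Differentiating under the integral sign brings down a factor of $\ln u$:
$$\frac{dJ}{da} = \int_{0}^{1} 2 u^{a} \log{\left(u \right)} \, du = - \frac{2}{\left(a + 1\right)^{2}}.$$

Repeating twice in total — each differentiation brings down another $\ln u$ — gives
$$\frac{d^{2}J}{da^{2}} = \int_{0}^{1} 2 u^{a} \log{\left(u \right)}^{2} \, du = \frac{4}{\left(a + 1\right)^{3}},$$
and the integrand here is exactly the target integrand, so $I = \frac{4}{\left(a + 1\right)^{3}}$.

Setting $a = \frac{1}{6}$:
$$I = \frac{864}{343}.$$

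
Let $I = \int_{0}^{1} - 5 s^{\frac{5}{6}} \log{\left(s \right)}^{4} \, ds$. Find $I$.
$- \frac{933120}{161051}$

Consider the simpler parametrised integral
$$J(a) = \int_{0}^{1} - 5 s^{a} \, ds = - \frac{5}{a + 1}.$$

Differentiating under the integral sign brings down a factor of $\ln s$:
$$\frac{dJ}{da} = \int_{0}^{1} - 5 s^{a} \log{\left(s \right)} \, ds = \frac{5}{\left(a + 1\right)^{2}}.$$

Repeating $4$ times in total — each differentiation brings down another $\ln s$ — gives
$$\frac{d^{4}J}{da^{4}} = \int_{0}^{1} - 5 s^{a} \log{\left(s \right)}^{4} \, ds = - \frac{120}{\left(a + 1\right)^{5}},$$
and the integrand here is exactly the target integrand, so $I = - \frac{120}{\left(a + 1\right)^{5}}$.

Setting $a = \frac{5}{6}$:
$$I = - \frac{933120}{161051}.$$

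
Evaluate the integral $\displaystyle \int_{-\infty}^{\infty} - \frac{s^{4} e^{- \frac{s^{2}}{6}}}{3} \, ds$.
$- 9 \sqrt{6} \sqrt{\pi}$

Consider the simpler parametrised integral
$$J(a) = \int_{-\infty}^{\infty} - \frac{e^{- a s^{2}}}{3} \, ds = - \frac{\sqrt{\pi}}{3 \sqrt{a}}.$$

Differentiating under the integral sign brings down a factor of $(-s^2)$:
$$\frac{dJ}{da} = \int_{-\infty}^{\infty} \frac{s^{2} e^{- a s^{2}}}{3} \, ds = \frac{\sqrt{\pi}}{6 a^{\frac{3}{2}}}.$$

Repeating twice in total — each differentiation brings down another $(-s^2)$ — gives
$$\frac{d^{2}J}{da^{2}} = \int_{-\infty}^{\infty} - \frac{s^{4} e^{- a s^{2}}}{3} \, ds = - \frac{\sqrt{\pi}}{4 a^{\frac{5}{2}}},$$
and the integrand here is exactly the target integrand, so $I = - \frac{\sqrt{\pi}}{4 a^{\frac{5}{2}}}$.

Setting $a = \frac{1}{6}$:
$$I = - 9 \sqrt{6} \sqrt{\pi}.$$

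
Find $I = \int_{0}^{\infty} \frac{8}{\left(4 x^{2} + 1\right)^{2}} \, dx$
$\pi$

Recall the elementary integral
$$J(a) = \int_{0}^{\infty} \frac{1}{2 \left(a^{2} + x^{2}\right)} \, dx = \frac{\pi}{4 a}.$$

Differentiating under the integral sign with respect to $a$,
$$\frac{dJ}{da} = \int_{0}^{\infty} - \frac{a}{\left(a^{2} + x^{2}\right)^{2}} \, dx = - \frac{\pi}{4 a^{2}},$$
so $\int_{0}^{\infty} \frac{1}{2 \left(a^{2} + x^{2}\right)^{2}} \, dx = \frac{\pi}{8 a^{3}}$.

Setting $a = \frac{1}{2}$:
$$I = \pi.$$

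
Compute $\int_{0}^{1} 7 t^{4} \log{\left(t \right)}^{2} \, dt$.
$\frac{14}{125}$

Consider the simpler parametrised integral
$$J(a) = \int_{0}^{1} 7 t^{a} \, dt = \frac{7}{a + 1}.$$

Differentiating under the integral sign brings down a factor of $\ln t$:
$$\frac{dJ}{da} = \int_{0}^{1} 7 t^{a} \log{\left(t \right)} \, dt = - \frac{7}{\left(a + 1\right)^{2}}.$$

Repeating twice in total — each differentiation brings down another $\ln t$ — gives
$$\frac{d^{2}J}{da^{2}} = \int_{0}^{1} 7 t^{a} \log{\left(t \right)}^{2} \, dt = \frac{14}{\left(a + 1\right)^{3}},$$
and the integrand here is exactly the target integrand, so $I = \frac{14}{\left(a + 1\right)^{3}}$.

Setting $a = 4$:
$$I = \frac{14}{125}.$$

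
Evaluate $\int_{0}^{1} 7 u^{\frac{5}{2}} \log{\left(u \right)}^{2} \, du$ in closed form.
$\frac{16}{49}$

Start from the elementary integral
$$J(a) = \int_{0}^{1} 7 u^{a} \, du = \frac{7}{a + 1}.$$

Differentiating under the integral sign brings down a factor of $\ln u$:
$$\frac{dJ}{da} = \int_{0}^{1} 7 u^{a} \log{\left(u \right)} \, du = - \frac{7}{\left(a + 1\right)^{2}}.$$

Repeating twice in total — each differentiation brings down another $\ln u$ — gives
$$\frac{d^{2}J}{da^{2}} = \int_{0}^{1} 7 u^{a} \log{\left(u \right)}^{2} \, du = \frac{14}{\left(a + 1\right)^{3}},$$
and the integrand here is exactly the target integrand, so $I = \frac{14}{\left(a + 1\right)^{3}}$.

Setting $a = \frac{5}{2}$:
$$I = \frac{16}{49}.$$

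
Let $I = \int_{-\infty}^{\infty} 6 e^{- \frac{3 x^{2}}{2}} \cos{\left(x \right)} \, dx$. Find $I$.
$\frac{2 \sqrt{6} \sqrt{\pi}}{e^{\frac{1}{6}}}$

Define $I(b) = \int_{-\infty}^{\infty} 6 e^{- \frac{3 x^{2}}{2}} \cos{\left(b x \right)} \, dx$.

Differentiating under the integral sign,
$$I'(b) = \int_{-\infty}^{\infty} - 6 x e^{- \frac{3 x^{2}}{2}} \sin{\left(b x \right)} \, dx.$$

Integrate $\int_{-\infty}^{\infty} x \sin(b x)\, e^{- \frac{3 x^{2}}{2}}\, dx$ by parts with $u = \sin(b x)$ and $dv = x\, e^{- \frac{3 x^{2}}{2}}\, dx$, giving $v = - \frac{e^{- \frac{3 x^{2}}{2}}}{3}$. The boundary term vanishes and
$$\int_{-\infty}^{\infty} x \sin(b x)\, e^{- \frac{3 x^{2}}{2}}\, dx = \frac{b}{3} \int_{-\infty}^{\infty} \cos(b x)\, e^{- \frac{3 x^{2}}{2}}\, dx,$$
so $I'(b) = - \frac{b}{3}\, I(b)$.

This is a separable first-order ODE; solving with the initial condition $I(0) = \int_{-\infty}^{\infty} 6 e^{- \frac{3 x^{2}}{2}}\,dx = 2 \sqrt{6} \sqrt{\pi}$ gives
$$I(b) = 2 \sqrt{6} \sqrt{\pi} e^{- \frac{b^{2}}{6}}.$$

Setting $b = 1$:
$$I = \frac{2 \sqrt{6} \sqrt{\pi}}{e^{\frac{1}{6}}}.$$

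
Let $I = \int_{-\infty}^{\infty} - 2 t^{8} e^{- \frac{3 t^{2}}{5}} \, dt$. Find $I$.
$- \frac{21875 \sqrt{15} \sqrt{\pi}}{648}$

Begin with the known integral
$$J(a) = \int_{-\infty}^{\infty} - 2 e^{- a t^{2}} \, dt = - \frac{2 \sqrt{\pi}}{\sqrt{a}}.$$

Differentiating under the integral sign brings down a factor of $(-t^2)$:
$$\frac{dJ}{da} = \int_{-\infty}^{\infty} 2 t^{2} e^{- a t^{2}} \, dt = \frac{\sqrt{\pi}}{a^{\frac{3}{2}}}.$$

Repeating $4$ times in total — each differentiation brings down another $(-t^2)$ — gives
$$\frac{d^{4}J}{da^{4}} = \int_{-\infty}^{\infty} - 2 t^{8} e^{- a t^{2}} \, dt = - \frac{105 \sqrt{\pi}}{8 a^{\frac{9}{2}}},$$
and the integrand here is exactly the target integrand, so $I = - \frac{105 \sqrt{\pi}}{8 a^{\frac{9}{2}}}$.

Setting $a = \frac{3}{5}$:
$$I = - \frac{21875 \sqrt{15} \sqrt{\pi}}{648}.$$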